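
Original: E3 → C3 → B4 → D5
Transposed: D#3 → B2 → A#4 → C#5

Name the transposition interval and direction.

down a minor second

From E3 to D#3 is 2 letter names — a second of some quality.
D#3 to E3 is 1 semitone, which makes it a minor second; the second version is lower, so the direction is down.
Checking another pair — D5 → C#5 — gives the same interval.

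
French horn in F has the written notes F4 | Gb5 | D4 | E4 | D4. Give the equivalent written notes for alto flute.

Eb4 Fb5 C4 D4 C4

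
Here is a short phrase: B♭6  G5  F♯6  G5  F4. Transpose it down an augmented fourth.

Bb6 gives Fb6
G5 gives Db5
F#6 gives C6
G5 gives Db5
F4 gives Cb4

Fb6 Db5 C6 Db5 Cb4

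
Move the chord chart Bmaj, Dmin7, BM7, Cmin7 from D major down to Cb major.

Abmaj Cbmin7 AbM7 Bbbmin7

D major down to Cb major is an augmented second; each chord root moves by that interval while the quality stays the same.
Bmaj: root B down an augmented second → Ab, giving Abmaj.
Dmin7: root D down an augmented second → Cb, giving Cbmin7.
BM7: root B down an augmented second → Ab, giving AbM7.
Cmin7: root C down an augmented second → Bbb, giving Bbbmin7.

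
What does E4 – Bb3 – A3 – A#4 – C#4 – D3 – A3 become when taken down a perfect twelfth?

A perfect twelfth down from E4 gives A2.
Bb3 down a perfect twelfth is Eb2.
A perfect twelfth down from A3 gives D2.
A#4 down a perfect twelfth is D#3.
C#4 down a perfect twelfth is F#2.
A perfect twelfth down from D3 gives G1.
A3: a twelfth down reaches D, and 19 semitones makes it D2.

A2 Eb2 D2 D#3 F#2 G1 D2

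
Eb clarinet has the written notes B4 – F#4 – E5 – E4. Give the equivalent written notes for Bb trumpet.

First find concert pitch: the Eb clarinet sounds a minor third above written, so B4 F#4 E5 E4 sounds D5 A4 G5 G4.
Then write for Bb trumpet: it sounds a major second below written, so the part must be a major second above concert.
D5 → E5
A4 → B4
G5 → A5
G4 → A4

E5 B4 A5 A4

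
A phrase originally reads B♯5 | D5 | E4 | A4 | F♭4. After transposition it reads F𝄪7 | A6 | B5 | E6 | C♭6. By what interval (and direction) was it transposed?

Take the first pair: B#5 → F##7. B to F spans 12 letter names, so the interval is some kind of twelfth.
B#5 to F##7 is 19 semitones, which makes it a perfect twelfth; the second version is higher, so the direction is up.
Checking another pair — Fb4 → Cb6 — gives the same interval.

up a perfect twelfth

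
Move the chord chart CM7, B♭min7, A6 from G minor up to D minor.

G minor up to D minor is a perfect fifth; each chord root moves by that interval while the quality stays the same.
CM7: root C up a perfect fifth → G, giving GM7.
B♭min7: root B♭ up a perfect fifth → F, giving Fmin7.
A6: root A up a perfect fifth → E, giving E6.

GM7 Fmin7 E6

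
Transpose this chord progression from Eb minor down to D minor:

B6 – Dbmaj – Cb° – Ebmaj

Eb minor down to D minor is a minor second; each chord root moves by that interval while the quality stays the same.
B6: root B down a minor second → A#, giving A#6.
Dbmaj: root Db down a minor second → C, giving Cmaj.
Cb°: root Cb down a minor second → Bb, giving Bb°.
Ebmaj: root Eb down a minor second → D, giving Dmaj.

A#6 Cmaj Bb° Dmaj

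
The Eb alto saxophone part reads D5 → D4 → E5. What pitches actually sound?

Written C4 on the Eb alto saxophone sounds as Eb3, a major sixth lower; apply that shift to every note.
D5 -> F4
D4 -> F3
E5 -> G4

F4 F3 G4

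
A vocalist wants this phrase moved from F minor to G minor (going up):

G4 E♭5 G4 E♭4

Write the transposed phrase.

F minor to G minor up is a major second, so every note moves up by that interval.
G4 -> A4
Eb5 -> F5
G4 -> A4
Eb4 -> F4

A4 F5 A4 F4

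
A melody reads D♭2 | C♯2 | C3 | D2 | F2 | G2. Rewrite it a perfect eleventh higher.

Gb3 F#3 F4 G3 Bb3 C4

Db2 gives Gb3
C#2 gives F#3
C3 gives F4
D2 gives G3
F2 gives Bb3
G2 gives C4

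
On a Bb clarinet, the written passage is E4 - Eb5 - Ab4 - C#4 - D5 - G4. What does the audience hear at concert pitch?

D4 Db5 Gb4 B3 C5 F4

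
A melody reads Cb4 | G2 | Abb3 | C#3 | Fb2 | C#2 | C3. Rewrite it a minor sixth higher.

Abb4 Eb3 Fbb4 A3 Dbb3 A2 Ab3

A minor sixth up from Cb4 gives Abb4.
G2: a sixth up reaches E, and 8 semitones makes it Eb3.
A minor sixth up from Abb3 gives Fbb4.
C#3: a sixth up reaches A, and 8 semitones makes it A3.
Fb2: a sixth up reaches D, and 8 semitones makes it Dbb3.
C#2: a sixth up reaches A, and 8 semitones makes it A2.
C3: a sixth up reaches A, and 8 semitones makes it Ab3.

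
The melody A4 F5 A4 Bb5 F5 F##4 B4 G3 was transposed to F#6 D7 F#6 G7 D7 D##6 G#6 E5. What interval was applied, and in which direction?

up a major thirteenth

From A4 to F#6 is 13 letter names — a thirteenth of some quality.
A4 to F#6 is 21 semitones, which makes it a major thirteenth; the second version is higher, so the direction is up.
Checking another pair — G3 → E5 — gives the same interval.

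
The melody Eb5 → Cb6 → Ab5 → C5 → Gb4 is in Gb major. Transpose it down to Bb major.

From Gb down to Bb is a minor sixth; apply that to each pitch.
Eb5 becomes G4
Cb6 becomes Eb5
Ab5 becomes C5
C5 becomes E4
Gb4 becomes Bb3

G4 Eb5 C5 E4 Bb3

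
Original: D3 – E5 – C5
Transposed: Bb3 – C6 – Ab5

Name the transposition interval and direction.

up a minor sixth

From D3 to Bb3 is 6 letter names — a sixth of some quality.
D3 to Bb3 is 8 semitones, which makes it a minor sixth; the second version is higher, so the direction is up.
Checking another pair — C5 → Ab5 — gives the same interval.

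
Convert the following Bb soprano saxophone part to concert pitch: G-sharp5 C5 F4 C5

The Bb soprano saxophone sounds a major second below written, so transpose each written note down a major second.
G#5 -> F#5
C5 -> Bb4
F4 -> Eb4
C5 -> Bb4

F#5 Bb4 Eb4 Bb4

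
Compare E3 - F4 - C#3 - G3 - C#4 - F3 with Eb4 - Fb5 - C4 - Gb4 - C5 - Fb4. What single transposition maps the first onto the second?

Take the first pair: E3 → Eb4. E to E spans 8 letter names, so the interval is some kind of octave.
E3 to Eb4 is 11 semitones, which makes it a diminished octave; the second version is higher, so the direction is up.
Checking another pair — F3 → Fb4 — gives the same interval.

up a diminished octave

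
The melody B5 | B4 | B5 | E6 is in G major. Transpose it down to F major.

A5 A4 A5 D6

From G down to F is a major second; apply that to each pitch.
B5 → A5
B4 → A4
B5 → A5
E6 → D6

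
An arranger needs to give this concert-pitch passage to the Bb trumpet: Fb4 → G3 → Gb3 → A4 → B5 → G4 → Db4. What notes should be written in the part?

Gb4 A3 Ab3 B4 C#6 A4 Eb4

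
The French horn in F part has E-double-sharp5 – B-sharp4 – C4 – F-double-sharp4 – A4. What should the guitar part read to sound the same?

A##5 E#5 F4 B#4 D5

First find concert pitch: the French horn in F sounds a perfect fifth below written, so E-double-sharp5 B-sharp4 C4 F-double-sharp4 A4 sounds A##4 E#4 F3 B#3 D4.
Then write for guitar: it sounds a perfect octave below written, so the part must be a perfect octave above concert.
A##4 → A##5
E#4 → E#5
F3 → F4
B#3 → B#4
D4 → D5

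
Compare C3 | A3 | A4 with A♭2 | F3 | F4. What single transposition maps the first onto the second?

From C3 to Ab2 is 3 letter names — a third of some quality.
Ab2 to C3 is 4 semitones, which makes it a major third; the second version is lower, so the direction is down.
Checking another pair — A4 → F4 — gives the same interval.

down a major third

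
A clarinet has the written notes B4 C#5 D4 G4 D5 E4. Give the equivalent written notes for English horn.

First find concert pitch: the A clarinet sounds a minor third below written, so B4 C#5 D4 G4 D5 E4 sounds G#4 A#4 B3 E4 B4 C#4.
Then write for English horn: it sounds a perfect fifth below written, so the part must be a perfect fifth above concert.
G#4 → D#5
A#4 → E#5
B3 → F#4
E4 → B4
B4 → F#5
C#4 → G#4

D#5 E#5 F#4 B4 F#5 G#4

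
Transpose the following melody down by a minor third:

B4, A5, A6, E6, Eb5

G#4 F#5 F#6 C#6 C5

B4 to G#4
A5 to F#5
A6 to F#6
E6 to C#6
Eb5 to C5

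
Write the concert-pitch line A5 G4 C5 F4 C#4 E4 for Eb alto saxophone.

F#6 E5 A5 D5 A#4 C#5

Written C4 sounds as Eb3 on the Eb alto saxophone, so concert pitches are written a major sixth up.
A5 → F#6
G4 → E5
C5 → A5
F4 → D5
C#4 → A#4
E4 → C#5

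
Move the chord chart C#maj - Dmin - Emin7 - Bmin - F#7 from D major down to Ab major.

Gmaj Abmin Bbmin7 Fmin C7

D major down to Ab major is an augmented fourth; each chord root moves by that interval while the quality stays the same.
C#maj: root C# down an augmented fourth → G, giving Gmaj.
Dmin: root D down an augmented fourth → Ab, giving Abmin.
Emin7: root E down an augmented fourth → Bb, giving Bbmin7.
Bmin: root B down an augmented fourth → F, giving Fmin.
F#7: root F# down an augmented fourth → C, giving C7.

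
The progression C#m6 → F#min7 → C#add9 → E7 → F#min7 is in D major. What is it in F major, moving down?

D major down to F major is a major sixth; each chord root moves by that interval while the quality stays the same.
C#m6: root C# down a major sixth → E, giving Em6.
F#min7: root F# down a major sixth → A, giving Amin7.
C#add9: root C# down a major sixth → E, giving Eadd9.
E7: root E down a major sixth → G, giving G7.
F#min7: root F# down a major sixth → A, giving Amin7.

Em6 Amin7 Eadd9 G7 Amin7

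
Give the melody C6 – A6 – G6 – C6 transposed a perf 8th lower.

C5 A5 G5 C5

C6 becomes C5
A6 becomes A5
G6 becomes G5
C6 becomes C5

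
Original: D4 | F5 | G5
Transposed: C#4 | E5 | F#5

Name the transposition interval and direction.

Take the first pair: D4 → C#4. D to C spans 2 letter names, so the interval is some kind of second.
C#4 to D4 is 1 semitone, which makes it a minor second; the second version is lower, so the direction is down.
Checking another pair — G5 → F#5 — gives the same interval.

down a minor second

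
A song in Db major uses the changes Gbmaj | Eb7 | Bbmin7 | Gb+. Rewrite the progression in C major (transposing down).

Fmaj D7 Amin7 F+

Db major down to C major is a minor second; each chord root moves by that interval while the quality stays the same.
Gbmaj: root Gb down a minor second → F, giving Fmaj.
Eb7: root Eb down a minor second → D, giving D7.
Bbmin7: root Bb down a minor second → A, giving Amin7.
Gb+: root Gb down a minor second → F, giving F+.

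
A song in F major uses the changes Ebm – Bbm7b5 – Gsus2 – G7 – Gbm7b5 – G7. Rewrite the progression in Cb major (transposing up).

Bbbm Fbm7b5 Dbsus2 Db7 Dbbm7b5 Db7

F major up to Cb major is a diminished fifth; each chord root moves by that interval while the quality stays the same.
Ebm: root Eb up a diminished fifth → Bbb, giving Bbbm.
Bbm7b5: root Bb up a diminished fifth → Fb, giving Fbm7b5.
Gsus2: root G up a diminished fifth → Db, giving Dbsus2.
G7: root G up a diminished fifth → Db, giving Db7.
Gbm7b5: root Gb up a diminished fifth → Dbb, giving Dbbm7b5.
G7: root G up a diminished fifth → Db, giving Db7.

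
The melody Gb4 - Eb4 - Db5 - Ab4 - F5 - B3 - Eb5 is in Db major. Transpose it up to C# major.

From Db up to C# is an augmented seventh; apply that to each pitch.
Gb4 becomes F#5
Eb4 becomes D#5
Db5 becomes C#6
Ab4 becomes G#5
F5 becomes E#6
B3 becomes A##4
Eb5 becomes D#6

F#5 D#5 C#6 G#5 E#6 A##4 D#6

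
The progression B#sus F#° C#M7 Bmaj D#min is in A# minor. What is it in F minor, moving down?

A# minor down to F minor is an augmented third; each chord root moves by that interval while the quality stays the same.
B#sus: root B# down an augmented third → G, giving Gsus.
F#°: root F# down an augmented third → Db, giving Db°.
C#M7: root C# down an augmented third → Ab, giving AbM7.
Bmaj: root B down an augmented third → Gb, giving Gbmaj.
D#min: root D# down an augmented third → Bb, giving Bbmin.

Gsus Db° AbM7 Gbmaj Bbmin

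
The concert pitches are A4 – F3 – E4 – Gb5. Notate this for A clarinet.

The A clarinet sounds a minor third below written, so the written part must be a minor third above concert — transpose each note up.
A4 gives C5
F3 gives Ab3
E4 gives G4
Gb5 gives Bbb5

C5 Ab3 G4 Bbb5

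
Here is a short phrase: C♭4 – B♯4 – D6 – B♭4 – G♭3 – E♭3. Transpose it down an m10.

Cb4: a tenth down reaches A, and 15 semitones makes it Ab2.
A minor tenth down from B#4 gives G##3.
A minor tenth down from D6 gives B4.
A minor tenth down from Bb4 gives G3.
Gb3 down a minor tenth is Eb2.
Eb3: a tenth down reaches C, and 15 semitones makes it C2.

Ab2 G##3 B4 G3 Eb2 C2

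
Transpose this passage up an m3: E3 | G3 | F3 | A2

G3 Bb3 Ab3 C3

A minor third up from E3 gives G3.
G3: a third up reaches B, and 3 semitones makes it Bb3.
A minor third up from F3 gives Ab3.
A2: a third up reaches C, and 3 semitones makes it C3.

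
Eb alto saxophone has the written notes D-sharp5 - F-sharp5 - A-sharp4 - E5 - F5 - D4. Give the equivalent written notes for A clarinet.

First find concert pitch: the Eb alto saxophone sounds a major sixth below written, so D-sharp5 F-sharp5 A-sharp4 E5 F5 D4 sounds F#4 A4 C#4 G4 Ab4 F3.
Then write for A clarinet: it sounds a minor third below written, so the part must be a minor third above concert.
F#4 → A4
A4 → C5
C#4 → E4
G4 → Bb4
Ab4 → Cb5
F3 → Ab3

A4 C5 E4 Bb4 Cb5 Ab3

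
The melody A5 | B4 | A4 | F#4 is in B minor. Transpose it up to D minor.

C6 D5 C5 A4

B minor to D minor up is a minor third, so every note moves up by that interval.
A5 becomes C6
B4 becomes D5
A4 becomes C5
F#4 becomes A4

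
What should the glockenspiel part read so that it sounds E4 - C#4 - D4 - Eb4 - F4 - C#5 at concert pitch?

E2 C#2 D2 Eb2 F2 C#3

Written C4 sounds as C6 on the glockenspiel, so concert pitches are written a perfect fifteenth down.
E4 → E2
C#4 → C#2
D4 → D2
Eb4 → Eb2
F4 → F2
C#5 → C#3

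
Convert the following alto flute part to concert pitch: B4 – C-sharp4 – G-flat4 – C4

F#4 G#3 Db4 G3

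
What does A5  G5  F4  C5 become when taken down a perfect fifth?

D5 C5 Bb3 F4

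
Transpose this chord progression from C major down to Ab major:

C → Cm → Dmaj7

C major down to Ab major is a major third; each chord root moves by that interval while the quality stays the same.
C: root C down a major third → Ab, giving Ab.
Cm: root C down a major third → Ab, giving Abm.
Dmaj7: root D down a major third → Bb, giving Bbmaj7.

Ab Abm Bbmaj7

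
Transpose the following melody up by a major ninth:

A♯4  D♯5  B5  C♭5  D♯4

B#5 E#6 C#7 Db6 E#5

A#4 gives B#5
D#5 gives E#6
B5 gives C#7
Cb5 gives Db6
D#4 gives E#5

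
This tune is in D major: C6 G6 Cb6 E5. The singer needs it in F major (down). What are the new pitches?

Eb5 Bb5 Ebb5 G4

D major to F major down is a major sixth, so every note moves down by that interval.
C6 gives Eb5
G6 gives Bb5
Cb6 gives Ebb5
E5 gives G4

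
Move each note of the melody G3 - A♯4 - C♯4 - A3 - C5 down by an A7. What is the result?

Abb2 Bb3 Db3 Bbb2 Dbb4

G3 to Abb2
A#4 to Bb3
C#4 to Db3
A3 to Bbb2
C5 to Dbb4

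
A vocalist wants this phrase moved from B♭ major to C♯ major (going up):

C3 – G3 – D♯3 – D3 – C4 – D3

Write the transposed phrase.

D#3 A#3 E##3 E#3 D#4 E#3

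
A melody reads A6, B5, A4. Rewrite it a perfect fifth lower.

A6 becomes D6
B5 becomes E5
A4 becomes D4

D6 E5 D4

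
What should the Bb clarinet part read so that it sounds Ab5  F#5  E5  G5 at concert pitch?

Written C4 sounds as Bb3 on the Bb clarinet, so concert pitches are written a major second up.
Ab5 gives Bb5
F#5 gives G#5
E5 gives F#5
G5 gives A5

Bb5 G#5 F#5 A5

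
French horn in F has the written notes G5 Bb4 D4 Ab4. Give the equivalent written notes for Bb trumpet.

D5 F4 A3 Eb4

First find concert pitch: the French horn in F sounds a perfect fifth below written, so G5 Bb4 D4 Ab4 sounds C5 Eb4 G3 Db4.
Then write for Bb trumpet: it sounds a major second below written, so the part must be a major second above concert.
C5 → D5
Eb4 → F4
G3 → A3
Db4 → Eb4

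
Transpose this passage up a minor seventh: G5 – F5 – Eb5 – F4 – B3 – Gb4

F6 Eb6 Db6 Eb5 A4 Fb5

G5: a seventh up reaches F, and 10 semitones makes it F6.
F5 up a minor seventh is Eb6.
A minor seventh up from Eb5 gives Db6.
A minor seventh up from F4 gives Eb5.
B3 up a minor seventh is A4.
Gb4: a seventh up reaches F, and 10 semitones makes it Fb5.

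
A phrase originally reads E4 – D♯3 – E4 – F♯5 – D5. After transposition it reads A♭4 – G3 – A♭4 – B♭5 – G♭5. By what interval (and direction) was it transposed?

Take the first pair: E4 → Ab4. E to A spans 4 letter names, so the interval is some kind of fourth.
E4 to Ab4 is 4 semitones, which makes it a diminished fourth; the second version is higher, so the direction is up.
Checking another pair — D5 → Gb5 — gives the same interval.

up a diminished fourth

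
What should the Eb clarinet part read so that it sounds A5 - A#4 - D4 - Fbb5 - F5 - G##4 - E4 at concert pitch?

F#5 F##4 B3 Dbb5 D5 E##4 C#4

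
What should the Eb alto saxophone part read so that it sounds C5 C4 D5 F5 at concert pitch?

A5 A4 B5 D6

The Eb alto saxophone sounds a major sixth below written, so the written part must be a major sixth above concert — transpose each note up.
C5 to A5
C4 to A4
D5 to B5
F5 to D6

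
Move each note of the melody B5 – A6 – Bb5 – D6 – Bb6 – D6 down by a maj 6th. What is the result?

D5 C6 Db5 F5 Db6 F5

B5 down a major sixth is D5.
A6 down a major sixth is C6.
Bb5: a sixth down reaches D, and 9 semitones makes it Db5.
A major sixth down from D6 gives F5.
A major sixth down from Bb6 gives Db6.
A major sixth down from D6 gives F5.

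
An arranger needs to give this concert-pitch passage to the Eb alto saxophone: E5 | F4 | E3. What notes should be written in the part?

C#6 D5 C#4

The Eb alto saxophone sounds a major sixth below written, so the written part must be a major sixth above concert — transpose each note up.
E5 becomes C#6
F4 becomes D5
E3 becomes C#4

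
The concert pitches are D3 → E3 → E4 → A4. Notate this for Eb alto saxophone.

B3 C#4 C#5 F#5

Written C4 sounds as Eb3 on the Eb alto saxophone, so concert pitches are written a major sixth up.
D3 -> B3
E3 -> C#4
E4 -> C#5
A4 -> F#5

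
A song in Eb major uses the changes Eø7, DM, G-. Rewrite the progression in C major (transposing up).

Eb major up to C major is a major sixth; each chord root moves by that interval while the quality stays the same.
Eø7: root E up a major sixth → C#, giving C#ø7.
DM: root D up a major sixth → B, giving BM.
G-: root G up a major sixth → E, giving E-.

C#ø7 BM E-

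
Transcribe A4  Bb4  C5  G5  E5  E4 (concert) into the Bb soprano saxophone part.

B4 C5 D5 A5 F#5 F#4

Written C4 sounds as Bb3 on the Bb soprano saxophone, so concert pitches are written a major second up.
A4 → B4
Bb4 → C5
C5 → D5
G5 → A5
E5 → F#5
E4 → F#4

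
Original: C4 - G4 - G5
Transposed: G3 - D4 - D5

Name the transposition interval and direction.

down a perfect fourth

From C4 to G3 is 4 letter names — a fourth of some quality.
G3 to C4 is 5 semitones, which makes it a perfect fourth; the second version is lower, so the direction is down.
Checking another pair — G5 → D5 — gives the same interval.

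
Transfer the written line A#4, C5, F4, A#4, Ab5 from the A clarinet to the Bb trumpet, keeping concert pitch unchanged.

First find concert pitch: the A clarinet sounds a minor third below written, so A#4 C5 F4 A#4 Ab5 sounds F##4 A4 D4 F##4 F5.
Then write for Bb trumpet: it sounds a major second below written, so the part must be a major second above concert.
F##4 → G##4
A4 → B4
D4 → E4
F##4 → G##4
F5 → G5

G##4 B4 E4 G##4 G5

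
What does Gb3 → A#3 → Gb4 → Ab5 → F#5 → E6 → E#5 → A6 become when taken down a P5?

Gb3 -> Cb3
A#3 -> D#3
Gb4 -> Cb4
Ab5 -> Db5
F#5 -> B4
E6 -> A5
E#5 -> A#4
A6 -> D6

Cb3 D#3 Cb4 Db5 B4 A5 A#4 D6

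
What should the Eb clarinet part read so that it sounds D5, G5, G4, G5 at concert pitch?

The Eb clarinet sounds a minor third above written, so the written part must be a minor third below concert — transpose each note down.
D5 → B4
G5 → E5
G4 → E4
G5 → E5

B4 E5 E4 E5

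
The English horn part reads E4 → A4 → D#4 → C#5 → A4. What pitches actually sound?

A3 D4 G#3 F#4 D4

Written C4 on the English horn sounds as F3, a perfect fifth lower; apply that shift to every note.
E4 to A3
A4 to D4
D#4 to G#3
C#5 to F#4
A4 to D4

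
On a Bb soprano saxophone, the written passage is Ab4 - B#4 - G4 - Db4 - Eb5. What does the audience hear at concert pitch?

The Bb soprano saxophone sounds a major second below written, so transpose each written note down a major second.
Ab4 becomes Gb4
B#4 becomes A#4
G4 becomes F4
Db4 becomes Cb4
Eb5 becomes Db5

Gb4 A#4 F4 Cb4 Db5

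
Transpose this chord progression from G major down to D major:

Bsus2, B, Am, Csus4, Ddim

F#sus2 F# Em Gsus4 Adim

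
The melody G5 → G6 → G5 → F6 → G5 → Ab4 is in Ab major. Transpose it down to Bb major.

A4 A5 A4 G5 A4 Bb3

Ab major to Bb major down is a minor seventh, so every note moves down by that interval.
G5 gives A4
G6 gives A5
G5 gives A4
F6 gives G5
G5 gives A4
Ab4 gives Bb3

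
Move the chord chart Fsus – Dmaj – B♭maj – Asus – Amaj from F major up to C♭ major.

Cbsus Abmaj Fbmaj Ebsus Ebmaj

F major up to C♭ major is a diminished fifth; each chord root moves by that interval while the quality stays the same.
Fsus: root F up a diminished fifth → Cb, giving Cbsus.
Dmaj: root D up a diminished fifth → Ab, giving Abmaj.
B♭maj: root B♭ up a diminished fifth → Fb, giving Fbmaj.
Asus: root A up a diminished fifth → Eb, giving Ebsus.
Amaj: root A up a diminished fifth → Eb, giving Ebmaj.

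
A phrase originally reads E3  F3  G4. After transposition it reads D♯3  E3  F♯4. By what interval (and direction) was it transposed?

down a minor second

Take the first pair: E3 → D#3. E to D spans 2 letter names, so the interval is some kind of second.
D#3 to E3 is 1 semitone, which makes it a minor second; the second version is lower, so the direction is down.
Checking another pair — G4 → F#4 — gives the same interval.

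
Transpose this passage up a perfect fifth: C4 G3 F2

G4 D4 C3

C4 becomes G4
G3 becomes D4
F2 becomes C3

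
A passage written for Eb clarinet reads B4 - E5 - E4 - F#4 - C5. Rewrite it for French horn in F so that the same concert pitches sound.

First find concert pitch: the Eb clarinet sounds a minor third above written, so B4 E5 E4 F#4 C5 sounds D5 G5 G4 A4 Eb5.
Then write for French horn in F: it sounds a perfect fifth below written, so the part must be a perfect fifth above concert.
D5 → A5
G5 → D6
G4 → D5
A4 → E5
Eb5 → Bb5

A5 D6 D5 E5 Bb5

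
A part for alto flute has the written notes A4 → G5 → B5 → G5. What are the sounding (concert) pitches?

The alto flute sounds a perfect fourth below written, so transpose each written note down a perfect fourth.
A4 gives E4
G5 gives D5
B5 gives F#5
G5 gives D5

E4 D5 F#5 D5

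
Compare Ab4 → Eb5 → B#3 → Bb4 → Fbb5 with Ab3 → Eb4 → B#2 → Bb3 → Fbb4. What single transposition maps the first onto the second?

From Ab4 to Ab3 is 8 letter names — an octave of some quality.
Ab3 to Ab4 is 12 semitones, which makes it a perfect octave; the second version is lower, so the direction is down.
Checking another pair — Fbb5 → Fbb4 — gives the same interval.

down a perfect octave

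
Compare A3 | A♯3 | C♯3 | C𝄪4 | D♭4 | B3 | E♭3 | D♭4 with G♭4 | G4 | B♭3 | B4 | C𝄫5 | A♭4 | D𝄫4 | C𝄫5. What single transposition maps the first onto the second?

up a diminished seventh

From A3 to Gb4 is 7 letter names — a seventh of some quality.
A3 to Gb4 is 9 semitones, which makes it a diminished seventh; the second version is higher, so the direction is up.
Checking another pair — Db4 → Cbb5 — gives the same interval.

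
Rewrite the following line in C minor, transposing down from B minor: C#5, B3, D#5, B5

D4 C3 E4 C5

From B down to C is a major seventh; apply that to each pitch.
C#5 -> D4
B3 -> C3
D#5 -> E4
B5 -> C5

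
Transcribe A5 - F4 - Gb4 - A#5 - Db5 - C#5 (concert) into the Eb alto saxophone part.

F#6 D5 Eb5 F##6 Bb5 A#5

Written C4 sounds as Eb3 on the Eb alto saxophone, so concert pitches are written a major sixth up.
A5 -> F#6
F4 -> D5
Gb4 -> Eb5
A#5 -> F##6
Db5 -> Bb5
C#5 -> A#5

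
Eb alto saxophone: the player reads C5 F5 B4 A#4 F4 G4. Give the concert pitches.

Eb4 Ab4 D4 C#4 Ab3 Bb3

Written C4 on the Eb alto saxophone sounds as Eb3, a major sixth lower; apply that shift to every note.
C5 to Eb4
F5 to Ab4
B4 to D4
A#4 to C#4
F4 to Ab3
G4 to Bb3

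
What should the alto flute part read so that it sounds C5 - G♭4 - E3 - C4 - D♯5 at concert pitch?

F5 Cb5 A3 F4 G#5

The alto flute sounds a perfect fourth below written, so the written part must be a perfect fourth above concert — transpose each note up.
C5 -> F5
Gb4 -> Cb5
E3 -> A3
C4 -> F4
D#5 -> G#5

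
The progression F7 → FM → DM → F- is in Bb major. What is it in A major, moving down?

E7 EM C#M E-

Bb major down to A major is a minor second; each chord root moves by that interval while the quality stays the same.
F7: root F down a minor second → E, giving E7.
FM: root F down a minor second → E, giving EM.
DM: root D down a minor second → C#, giving C#M.
F-: root F down a minor second → E, giving E-.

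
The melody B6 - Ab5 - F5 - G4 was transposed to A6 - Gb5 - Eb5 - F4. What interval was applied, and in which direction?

down a major second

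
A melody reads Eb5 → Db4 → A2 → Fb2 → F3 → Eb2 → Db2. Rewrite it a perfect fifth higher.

Bb5 Ab4 E3 Cb3 C4 Bb2 Ab2

A perfect fifth up from Eb5 gives Bb5.
Db4 up a perfect fifth is Ab4.
A2 up a perfect fifth is E3.
Fb2 up a perfect fifth is Cb3.
A perfect fifth up from F3 gives C4.
Eb2: a fifth up reaches B, and 7 semitones makes it Bb2.
Db2 up a perfect fifth is Ab2.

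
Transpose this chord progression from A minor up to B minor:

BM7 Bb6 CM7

C#M7 C6 DM7

A minor up to B minor is a major second; each chord root moves by that interval while the quality stays the same.
BM7: root B up a major second → C#, giving C#M7.
Bb6: root Bb up a major second → C, giving C6.
CM7: root C up a major second → D, giving DM7.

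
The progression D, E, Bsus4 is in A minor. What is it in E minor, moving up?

A minor up to E minor is a perfect fifth; each chord root moves by that interval while the quality stays the same.
D: root D up a perfect fifth → A, giving A.
E: root E up a perfect fifth → B, giving B.
Bsus4: root B up a perfect fifth → F#, giving F#sus4.

A B F#sus4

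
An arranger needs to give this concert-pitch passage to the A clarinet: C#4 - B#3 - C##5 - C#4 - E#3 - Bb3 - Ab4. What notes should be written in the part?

Written C4 sounds as A3 on the A clarinet, so concert pitches are written a minor third up.
C#4 becomes E4
B#3 becomes D#4
C##5 becomes E#5
C#4 becomes E4
E#3 becomes G#3
Bb3 becomes Db4
Ab4 becomes Cb5

E4 D#4 E#5 E4 G#3 Db4 Cb5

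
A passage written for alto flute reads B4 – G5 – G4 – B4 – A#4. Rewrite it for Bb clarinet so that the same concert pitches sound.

First find concert pitch: the alto flute sounds a perfect fourth below written, so B4 G5 G4 B4 A#4 sounds F#4 D5 D4 F#4 E#4.
Then write for Bb clarinet: it sounds a major second below written, so the part must be a major second above concert.
F#4 → G#4
D5 → E5
D4 → E4
F#4 → G#4
E#4 → F##4

G#4 E5 E4 G#4 F##4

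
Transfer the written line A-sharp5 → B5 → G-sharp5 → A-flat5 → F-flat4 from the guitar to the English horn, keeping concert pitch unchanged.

First find concert pitch: the guitar sounds a perfect octave below written, so A-sharp5 B5 G-sharp5 A-flat5 F-flat4 sounds A#4 B4 G#4 Ab4 Fb3.
Then write for English horn: it sounds a perfect fifth below written, so the part must be a perfect fifth above concert.
A#4 → E#5
B4 → F#5
G#4 → D#5
Ab4 → Eb5
Fb3 → Cb4

E#5 F#5 D#5 Eb5 Cb4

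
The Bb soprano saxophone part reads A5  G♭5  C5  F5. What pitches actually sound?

G5 Fb5 Bb4 Eb5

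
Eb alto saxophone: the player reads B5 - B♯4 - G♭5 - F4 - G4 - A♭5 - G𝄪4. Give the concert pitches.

Written C4 on the Eb alto saxophone sounds as Eb3, a major sixth lower; apply that shift to every note.
B5 -> D5
B#4 -> D#4
Gb5 -> Bbb4
F4 -> Ab3
G4 -> Bb3
Ab5 -> Cb5
G##4 -> B#3

D5 D#4 Bbb4 Ab3 Bb3 Cb5 B#3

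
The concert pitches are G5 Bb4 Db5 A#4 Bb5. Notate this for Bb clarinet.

A5 C5 Eb5 B#4 C6

The Bb clarinet sounds a major second below written, so the written part must be a major second above concert — transpose each note up.
G5 becomes A5
Bb4 becomes C5
Db5 becomes Eb5
A#4 becomes B#4
Bb5 becomes C6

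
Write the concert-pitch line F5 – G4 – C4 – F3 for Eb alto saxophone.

Written C4 sounds as Eb3 on the Eb alto saxophone, so concert pitches are written a major sixth up.
F5 to D6
G4 to E5
C4 to A4
F3 to D4

D6 E5 A4 D4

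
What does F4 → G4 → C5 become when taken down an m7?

G3 A3 D4

A minor seventh down from F4 gives G3.
G4: a seventh down reaches A, and 10 semitones makes it A3.
C5 down a minor seventh is D4.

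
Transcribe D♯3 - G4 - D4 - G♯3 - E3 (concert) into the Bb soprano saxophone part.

Written C4 sounds as Bb3 on the Bb soprano saxophone, so concert pitches are written a major second up.
D#3 -> E#3
G4 -> A4
D4 -> E4
G#3 -> A#3
E3 -> F#3

E#3 A4 E4 A#3 F#3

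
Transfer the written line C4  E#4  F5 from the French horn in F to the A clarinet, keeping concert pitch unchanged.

First find concert pitch: the French horn in F sounds a perfect fifth below written, so C4 E#4 F5 sounds F3 A#3 Bb4.
Then write for A clarinet: it sounds a minor third below written, so the part must be a minor third above concert.
F3 → Ab3
A#3 → C#4
Bb4 → Db5

Ab3 C#4 Db5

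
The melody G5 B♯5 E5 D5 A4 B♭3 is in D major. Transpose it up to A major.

D6 F##6 B5 A5 E5 F4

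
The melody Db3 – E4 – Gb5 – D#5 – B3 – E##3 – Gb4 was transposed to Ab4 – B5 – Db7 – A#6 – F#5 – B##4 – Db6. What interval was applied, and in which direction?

From Db3 to Ab4 is 12 letter names — a twelfth of some quality.
Db3 to Ab4 is 19 semitones, which makes it a perfect twelfth; the second version is higher, so the direction is up.
Checking another pair — Gb4 → Db6 — gives the same interval.

up a perfect twelfth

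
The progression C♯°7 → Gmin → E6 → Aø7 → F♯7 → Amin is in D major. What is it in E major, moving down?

D#°7 Amin F#6 Bø7 G#7 Bmin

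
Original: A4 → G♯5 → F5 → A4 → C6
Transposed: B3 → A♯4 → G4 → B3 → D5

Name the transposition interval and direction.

Take the first pair: A4 → B3. A to B spans 7 letter names, so the interval is some kind of seventh.
B3 to A4 is 10 semitones, which makes it a minor seventh; the second version is lower, so the direction is down.
Checking another pair — C6 → D5 — gives the same interval.

down a minor seventh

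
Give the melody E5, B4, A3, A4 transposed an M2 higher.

F#5 C#5 B3 B4

E5 -> F#5
B4 -> C#5
A3 -> B3
A4 -> B4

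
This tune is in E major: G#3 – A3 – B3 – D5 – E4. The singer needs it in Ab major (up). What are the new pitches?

From E up to Ab is a diminished fourth; apply that to each pitch.
G#3 becomes C4
A3 becomes Db4
B3 becomes Eb4
D5 becomes Gb5
E4 becomes Ab4

C4 Db4 Eb4 Gb5 Ab4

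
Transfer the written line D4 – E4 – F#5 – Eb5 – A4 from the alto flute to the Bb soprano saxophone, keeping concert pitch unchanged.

First find concert pitch: the alto flute sounds a perfect fourth below written, so D4 E4 F#5 Eb5 A4 sounds A3 B3 C#5 Bb4 E4.
Then write for Bb soprano saxophone: it sounds a major second below written, so the part must be a major second above concert.
A3 → B3
B3 → C#4
C#5 → D#5
Bb4 → C5
E4 → F#4

B3 C#4 D#5 C5 F#4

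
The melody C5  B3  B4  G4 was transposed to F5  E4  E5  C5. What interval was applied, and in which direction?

up a perfect fourth

Take the first pair: C5 → F5. C to F spans 4 letter names, so the interval is some kind of fourth.
C5 to F5 is 5 semitones, which makes it a perfect fourth; the second version is higher, so the direction is up.
Checking another pair — G4 → C5 — gives the same interval.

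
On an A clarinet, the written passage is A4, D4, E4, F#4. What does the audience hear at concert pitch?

F#4 B3 C#4 D#4

The A clarinet sounds a minor third below written, so transpose each written note down a minor third.
A4 -> F#4
D4 -> B3
E4 -> C#4
F#4 -> D#4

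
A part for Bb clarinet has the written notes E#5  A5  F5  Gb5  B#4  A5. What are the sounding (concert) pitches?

D#5 G5 Eb5 Fb5 A#4 G5

The Bb clarinet sounds a major second below written, so transpose each written note down a major second.
E#5 -> D#5
A5 -> G5
F5 -> Eb5
Gb5 -> Fb5
B#4 -> A#4
A5 -> G5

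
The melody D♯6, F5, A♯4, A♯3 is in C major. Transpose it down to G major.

A#5 C5 E#4 E#3

C major to G major down is a perfect fourth, so every note moves down by that interval.
D#6 gives A#5
F5 gives C5
A#4 gives E#4
A#3 gives E#3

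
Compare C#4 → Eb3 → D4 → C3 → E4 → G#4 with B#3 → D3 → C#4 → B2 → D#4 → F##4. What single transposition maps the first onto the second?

down a minor second

From C#4 to B#3 is 2 letter names — a second of some quality.
B#3 to C#4 is 1 semitone, which makes it a minor second; the second version is lower, so the direction is down.
Checking another pair — G#4 → F##4 — gives the same interval.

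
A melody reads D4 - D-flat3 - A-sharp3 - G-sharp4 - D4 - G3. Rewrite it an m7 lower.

E3 Eb2 B#2 A#3 E3 A2

D4: a seventh down reaches E, and 10 semitones makes it E3.
Db3 down a minor seventh is Eb2.
A#3: a seventh down reaches B, and 10 semitones makes it B#2.
A minor seventh down from G#4 gives A#3.
A minor seventh down from D4 gives E3.
G3 down a minor seventh is A2.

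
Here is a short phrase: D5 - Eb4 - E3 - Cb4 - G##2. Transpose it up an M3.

F#5 G4 G#3 Eb4 B##2

D5 gives F#5
Eb4 gives G4
E3 gives G#3
Cb4 gives Eb4
G##2 gives B##2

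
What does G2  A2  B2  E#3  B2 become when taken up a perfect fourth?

C3 D3 E3 A#3 E3

G2 gives C3
A2 gives D3
B2 gives E3
E#3 gives A#3
B2 gives E3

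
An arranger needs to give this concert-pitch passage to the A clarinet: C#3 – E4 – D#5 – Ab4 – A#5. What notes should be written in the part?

The A clarinet sounds a minor third below written, so the written part must be a minor third above concert — transpose each note up.
C#3 becomes E3
E4 becomes G4
D#5 becomes F#5
Ab4 becomes Cb5
A#5 becomes C#6

E3 G4 F#5 Cb5 C#6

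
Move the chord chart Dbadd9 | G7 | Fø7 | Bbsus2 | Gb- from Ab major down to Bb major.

Ebadd9 A7 Gø7 Csus2 Ab-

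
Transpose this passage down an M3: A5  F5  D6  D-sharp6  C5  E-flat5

A5: a third down reaches F, and 4 semitones makes it F5.
A major third down from F5 gives Db5.
A major third down from D6 gives Bb5.
D#6 down a major third is B5.
C5: a third down reaches A, and 4 semitones makes it Ab4.
A major third down from Eb5 gives Cb5.

F5 Db5 Bb5 B5 Ab4 Cb5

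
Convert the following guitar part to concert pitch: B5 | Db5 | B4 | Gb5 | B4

The guitar sounds a perfect octave below written, so transpose each written note down a perfect octave.
B5 -> B4
Db5 -> Db4
B4 -> B3
Gb5 -> Gb4
B4 -> B3

B4 Db4 B3 Gb4 B3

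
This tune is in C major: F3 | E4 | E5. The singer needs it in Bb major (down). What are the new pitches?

C major to Bb major down is a major second, so every note moves down by that interval.
F3 gives Eb3
E4 gives D4
E5 gives D5

Eb3 D4 D5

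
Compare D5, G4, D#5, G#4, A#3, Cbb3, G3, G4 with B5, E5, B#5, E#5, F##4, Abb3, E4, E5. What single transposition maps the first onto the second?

From D5 to B5 is 6 letter names — a sixth of some quality.
D5 to B5 is 9 semitones, which makes it a major sixth; the second version is higher, so the direction is up.
Checking another pair — G4 → E5 — gives the same interval.

up a major sixth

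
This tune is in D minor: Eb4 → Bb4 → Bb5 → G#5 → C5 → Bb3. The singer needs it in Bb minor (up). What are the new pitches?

D minor to Bb minor up is a minor sixth, so every note moves up by that interval.
Eb4 -> Cb5
Bb4 -> Gb5
Bb5 -> Gb6
G#5 -> E6
C5 -> Ab5
Bb3 -> Gb4

Cb5 Gb5 Gb6 E6 Ab5 Gb4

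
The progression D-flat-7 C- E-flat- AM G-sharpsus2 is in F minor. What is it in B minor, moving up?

G-7 F#- A- D#M C##sus2

F minor up to B minor is an augmented fourth; each chord root moves by that interval while the quality stays the same.
D-flat-7: root D-flat up an augmented fourth → G, giving G-7.
C-: root C up an augmented fourth → F#, giving F#-.
E-flat-: root E-flat up an augmented fourth → A, giving A-.
AM: root A up an augmented fourth → D#, giving D#M.
G-sharpsus2: root G-sharp up an augmented fourth → C##, giving C##sus2.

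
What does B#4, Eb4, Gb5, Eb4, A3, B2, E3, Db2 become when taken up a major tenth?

D##6 G5 Bb6 G5 C#5 D#4 G#4 F3

B#4 -> D##6
Eb4 -> G5
Gb5 -> Bb6
Eb4 -> G5
A3 -> C#5
B2 -> D#4
E3 -> G#4
Db2 -> F3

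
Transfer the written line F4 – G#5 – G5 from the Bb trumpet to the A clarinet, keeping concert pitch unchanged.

Gb4 A5 Ab5

First find concert pitch: the Bb trumpet sounds a major second below written, so F4 G#5 G5 sounds Eb4 F#5 F5.
Then write for A clarinet: it sounds a minor third below written, so the part must be a minor third above concert.
Eb4 → Gb4
F#5 → A5
F5 → Ab5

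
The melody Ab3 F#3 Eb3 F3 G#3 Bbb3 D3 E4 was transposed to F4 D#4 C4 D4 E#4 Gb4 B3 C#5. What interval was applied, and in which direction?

up a major sixth

From Ab3 to F4 is 6 letter names — a sixth of some quality.
Ab3 to F4 is 9 semitones, which makes it a major sixth; the second version is higher, so the direction is up.
Checking another pair — E4 → C#5 — gives the same interval.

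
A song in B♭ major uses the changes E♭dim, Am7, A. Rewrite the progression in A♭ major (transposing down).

Dbdim Gm7 G

B♭ major down to A♭ major is a major second; each chord root moves by that interval while the quality stays the same.
E♭dim: root E♭ down a major second → Db, giving Dbdim.
Am7: root A down a major second → G, giving Gm7.
A: root A down a major second → G, giving G.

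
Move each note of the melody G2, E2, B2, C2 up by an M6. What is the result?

E3 C#3 G#3 A2

G2 becomes E3
E2 becomes C#3
B2 becomes G#3
C2 becomes A2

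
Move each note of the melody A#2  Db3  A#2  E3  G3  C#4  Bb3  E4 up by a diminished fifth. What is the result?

E3 Abb3 E3 Bb3 Db4 G4 Fb4 Bb4

A#2 up a diminished fifth is E3.
Db3: a fifth up reaches A, and 6 semitones makes it Abb3.
A#2: a fifth up reaches E, and 6 semitones makes it E3.
E3 up a diminished fifth is Bb3.
G3: a fifth up reaches D, and 6 semitones makes it Db4.
A diminished fifth up from C#4 gives G4.
Bb3: a fifth up reaches F, and 6 semitones makes it Fb4.
E4 up a diminished fifth is Bb4.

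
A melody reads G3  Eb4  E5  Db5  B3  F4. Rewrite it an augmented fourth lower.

G3 gives Db3
Eb4 gives Bbb3
E5 gives Bb4
Db5 gives Abb4
B3 gives F3
F4 gives Cb4

Db3 Bbb3 Bb4 Abb4 F3 Cb4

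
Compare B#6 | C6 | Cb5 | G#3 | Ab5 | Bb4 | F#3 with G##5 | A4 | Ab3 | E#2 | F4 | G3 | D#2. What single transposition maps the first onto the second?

Take the first pair: B#6 → G##5. B to G spans 10 letter names, so the interval is some kind of tenth.
G##5 to B#6 is 15 semitones, which makes it a minor tenth; the second version is lower, so the direction is down.
Checking another pair — F#3 → D#2 — gives the same interval.

down a minor tenth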